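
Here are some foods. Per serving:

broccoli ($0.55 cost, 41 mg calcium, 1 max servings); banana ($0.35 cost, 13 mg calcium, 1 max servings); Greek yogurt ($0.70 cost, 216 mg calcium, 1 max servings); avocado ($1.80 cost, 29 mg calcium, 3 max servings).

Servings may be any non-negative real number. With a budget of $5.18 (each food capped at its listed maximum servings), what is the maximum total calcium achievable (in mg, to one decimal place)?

327.7 mg

Calcium per dollar: Greek yogurt 308.6, broccoli 74.55, banana 37.14, avocado 16.11.
Take 1 serving of Greek yogurt: spends $0.70, +216.0 mg calcium (running total 216.0 mg).
Take 1 serving of broccoli: spends $0.55, +41.0 mg calcium (running total 257.0 mg).
Take 1 serving of banana: spends $0.35, +13.0 mg calcium (running total 270.0 mg).
Take 1.989 servings of avocado: spends $3.58, +57.7 mg calcium (running total 327.7 mg).
Filling greedily by calcium-per-dollar is optimal for one linear limit, giving 327.7 mg.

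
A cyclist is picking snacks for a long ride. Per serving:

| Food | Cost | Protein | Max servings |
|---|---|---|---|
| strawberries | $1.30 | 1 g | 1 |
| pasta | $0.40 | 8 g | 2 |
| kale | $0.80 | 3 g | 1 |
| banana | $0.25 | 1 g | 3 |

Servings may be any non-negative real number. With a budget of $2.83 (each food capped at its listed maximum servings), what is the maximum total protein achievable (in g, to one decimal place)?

22.4 g

Protein per dollar: pasta 20, banana 4, kale 3.75, strawberries 0.7692.
Take 2 servings of pasta: spends $0.80, +16.0 g protein (running total 16.0 g).
Take 3 servings of banana: spends $0.75, +3.0 g protein (running total 19.0 g).
Take 1 serving of kale: spends $0.80, +3.0 g protein (running total 22.0 g).
Take 0.3692 servings of strawberries: spends $0.48, +0.4 g protein (running total 22.4 g).
Greedy by best ratio exhausts the cost allowance optimally: 22.4 g.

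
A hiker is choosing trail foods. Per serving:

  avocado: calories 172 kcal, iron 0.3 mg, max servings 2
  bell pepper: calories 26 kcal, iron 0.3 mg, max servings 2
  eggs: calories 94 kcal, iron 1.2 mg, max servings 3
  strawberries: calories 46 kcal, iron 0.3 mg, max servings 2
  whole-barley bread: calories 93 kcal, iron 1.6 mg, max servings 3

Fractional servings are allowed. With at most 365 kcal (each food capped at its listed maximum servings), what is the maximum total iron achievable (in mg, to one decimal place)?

5.9 mg

Iron per kcal: whole-barley bread 0.0172, eggs 0.01277, bell pepper 0.01154, strawberries 0.006522, avocado 0.001744.
Take 3 servings of whole-barley bread: uses 279 kcal, +4.8 mg iron (running total 4.8 mg).
Take 0.9149 servings of eggs: uses 86 kcal, +1.1 mg iron (running total 5.9 mg).
Filling greedily by iron-per-kcal is optimal for one linear limit, giving 5.9 mg.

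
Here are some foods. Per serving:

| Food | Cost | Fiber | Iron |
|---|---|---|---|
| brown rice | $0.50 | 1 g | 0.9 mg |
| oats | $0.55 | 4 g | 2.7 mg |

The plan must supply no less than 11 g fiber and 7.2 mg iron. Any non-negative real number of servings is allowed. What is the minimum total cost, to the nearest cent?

Check every corner: each single food scaled to meet both minima, and each pair solved so both constraints bind.
brown rice only: max(11/1, 7.2/0.9) = 11 servings → $5.50.
oats only: max(11/4, 7.2/2.7) = 2.75 servings → $1.51.
brown rice + oats: intersection lies outside the first quadrant.
So the least-cost plan costs $1.51.

$1.51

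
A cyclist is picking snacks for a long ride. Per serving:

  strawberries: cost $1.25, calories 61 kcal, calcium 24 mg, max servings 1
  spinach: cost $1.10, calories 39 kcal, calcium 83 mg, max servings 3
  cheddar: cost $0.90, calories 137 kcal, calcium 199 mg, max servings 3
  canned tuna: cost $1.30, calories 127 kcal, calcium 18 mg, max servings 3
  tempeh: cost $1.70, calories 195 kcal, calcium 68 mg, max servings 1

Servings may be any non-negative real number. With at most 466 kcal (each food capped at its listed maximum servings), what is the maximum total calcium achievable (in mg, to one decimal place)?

Calcium per kcal: spinach 2.128, cheddar 1.453, strawberries 0.3934, tempeh 0.3487, canned tuna 0.1417.
Take 3 servings of spinach: uses 117 kcal, +249.0 mg calcium (running total 249.0 mg).
Take 2.547 servings of cheddar: uses 349 kcal, +506.9 mg calcium (running total 755.9 mg).
Filling greedily by calcium-per-kcal is optimal for one linear limit, giving 755.9 mg.

755.9 mg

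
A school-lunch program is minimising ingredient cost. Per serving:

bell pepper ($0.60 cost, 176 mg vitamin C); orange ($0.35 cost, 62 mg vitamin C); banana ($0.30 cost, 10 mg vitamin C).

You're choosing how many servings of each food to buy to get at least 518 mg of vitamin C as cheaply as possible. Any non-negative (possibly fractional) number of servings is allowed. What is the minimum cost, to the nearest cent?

Cost per mg of vitamin C: bell pepper $0.0034, orange $0.0056, banana $0.0300.
With no serving limits, use only bell pepper: 518 mg / 176 mg = 2.943 servings × $0.60 = $1.77.

$1.77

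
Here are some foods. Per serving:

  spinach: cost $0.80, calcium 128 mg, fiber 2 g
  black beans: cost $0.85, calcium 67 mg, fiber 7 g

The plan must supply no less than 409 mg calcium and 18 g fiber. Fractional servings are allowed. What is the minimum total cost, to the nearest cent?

This is a tiny linear program; its minimum lies at a vertex of the feasible set. List the vertices and price them.
spinach only: max(409/128, 18/2) = 9 servings → $7.20.
black beans only: max(409/67, 18/7) = 6.104 servings → $5.19.
spinach + black beans with both tight: 2.175 servings and 1.95 servings → $3.40.
The minimum over all feasible corners is $3.40.

$3.40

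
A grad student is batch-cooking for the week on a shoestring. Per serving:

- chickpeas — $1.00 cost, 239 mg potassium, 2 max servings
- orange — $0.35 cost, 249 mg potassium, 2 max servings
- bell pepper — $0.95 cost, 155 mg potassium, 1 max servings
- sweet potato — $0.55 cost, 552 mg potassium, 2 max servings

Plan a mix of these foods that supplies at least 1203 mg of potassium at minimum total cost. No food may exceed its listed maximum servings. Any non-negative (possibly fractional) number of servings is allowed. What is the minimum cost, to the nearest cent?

Cost per mg of potassium: sweet potato $0.0010, orange $0.0014, chickpeas $0.0042, bell pepper $0.0061.
Take 2 servings of sweet potato: +1104.0 mg potassium for $1.10 (total $1.10, still need 99.0 mg).
Take 0.3976 servings of orange: +99.0 mg potassium for $0.14 (total $1.24, still need 0.0 mg).
Filling from the cheapest source first is optimal under one linear minimum: $1.24.

$1.24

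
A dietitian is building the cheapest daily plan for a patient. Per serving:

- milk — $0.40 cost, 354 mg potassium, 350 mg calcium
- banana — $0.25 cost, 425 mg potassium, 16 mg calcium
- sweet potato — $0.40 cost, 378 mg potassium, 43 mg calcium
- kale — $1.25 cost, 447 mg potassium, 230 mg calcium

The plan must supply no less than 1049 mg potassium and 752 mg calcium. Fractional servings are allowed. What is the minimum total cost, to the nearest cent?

$1.02

An LP optimum is at a vertex; with two nutrient constraints at most two foods are used. Check each candidate.
milk only: max(1049/354, 752/350) = 2.963 servings → $1.19.
banana only: max(1049/425, 752/16) = 47 servings → $11.75.
sweet potato only: max(1049/378, 752/43) = 17.49 servings → $7.00.
kale only: max(1049/447, 752/230) = 3.27 servings → $4.09.
milk + banana with both tight: 2.116 servings and 0.7055 servings → $1.02.
milk + sweet potato with both tight: 2.043 servings and 0.8622 servings → $1.16.
milk + kale with both tight: 1.264 servings and 1.345 servings → $2.19.
banana + sweet potato: the both-tight solution has a negative serving — not a feasible corner.
banana + kale: the both-tight solution has a negative serving — not a feasible corner.
sweet potato + kale: intersection lies outside the first quadrant.
Cheapest feasible corner: $1.02.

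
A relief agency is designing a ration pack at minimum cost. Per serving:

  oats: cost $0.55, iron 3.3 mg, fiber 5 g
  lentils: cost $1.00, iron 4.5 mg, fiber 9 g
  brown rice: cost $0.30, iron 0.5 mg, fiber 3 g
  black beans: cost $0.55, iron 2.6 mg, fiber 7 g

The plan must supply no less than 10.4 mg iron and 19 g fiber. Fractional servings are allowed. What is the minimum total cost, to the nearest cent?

The cheapest plan sits at a corner of the feasible region — with two constraints it uses at most two foods.
oats only: max(10.4/3.3, 19/5) = 3.8 servings → $2.09.
lentils only: max(10.4/4.5, 19/9) = 2.311 servings → $2.31.
brown rice only: max(10.4/0.5, 19/3) = 20.8 servings → $6.24.
black beans only: max(10.4/2.6, 19/7) = 4 servings → $2.20.
oats + lentils with both tight: 1.125 servings and 1.486 servings → $2.10.
oats + brown rice with both tight: 2.932 servings and 1.446 servings → $2.05.
oats + black beans with both tight: 2.317 servings and 1.059 servings → $1.86.
lentils + brown rice: the both-tight solution has a negative serving — not a feasible corner.
lentils + black beans with both targets exact would need a negative amount; discard.
brown rice + black beans with both targets exact would need a negative amount; discard.
Cheapest feasible corner: $1.86.

$1.86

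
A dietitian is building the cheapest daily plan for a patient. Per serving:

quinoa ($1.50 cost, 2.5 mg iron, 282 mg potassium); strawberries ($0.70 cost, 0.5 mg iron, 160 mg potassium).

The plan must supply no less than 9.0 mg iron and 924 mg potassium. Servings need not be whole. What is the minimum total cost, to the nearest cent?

$5.40

An LP optimum is at a vertex; with two nutrient constraints at most two foods are used. Check each candidate.
quinoa only: max(9.0/2.5, 924/282) = 3.6 servings → $5.40.
strawberries only: max(9.0/0.5, 924/160) = 18 servings → $12.60.
quinoa + strawberries with both targets exact would need a negative amount; discard.
Cheapest feasible corner: $5.40.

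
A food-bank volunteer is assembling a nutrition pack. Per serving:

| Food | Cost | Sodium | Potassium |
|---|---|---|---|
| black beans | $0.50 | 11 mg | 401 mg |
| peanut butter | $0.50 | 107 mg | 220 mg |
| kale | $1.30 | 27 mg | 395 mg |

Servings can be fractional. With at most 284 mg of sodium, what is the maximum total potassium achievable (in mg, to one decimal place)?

10353.1 mg

Potassium per mg sodium: black beans 36.45, kale 14.63, peanut butter 2.056.
With no serving limits, spend the whole sodium allowance on black beans: 284 mg / 11 mg × 401 mg = 10353.1 mg.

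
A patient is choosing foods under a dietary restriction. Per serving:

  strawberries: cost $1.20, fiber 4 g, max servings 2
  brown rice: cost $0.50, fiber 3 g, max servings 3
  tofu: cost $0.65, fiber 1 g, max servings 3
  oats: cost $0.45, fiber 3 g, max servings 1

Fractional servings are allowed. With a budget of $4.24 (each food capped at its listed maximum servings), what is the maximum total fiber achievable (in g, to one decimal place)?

19.6 g

Fiber per dollar: oats 6.667, brown rice 6, strawberries 3.333, tofu 1.538.
Take 1 serving of oats: spends $0.45, +3.0 g fiber (running total 3.0 g).
Take 3 servings of brown rice: spends $1.50, +9.0 g fiber (running total 12.0 g).
Take 1.908 servings of strawberries: spends $2.29, +7.6 g fiber (running total 19.6 g).
Greedy by best ratio exhausts the cost allowance optimally: 19.6 g.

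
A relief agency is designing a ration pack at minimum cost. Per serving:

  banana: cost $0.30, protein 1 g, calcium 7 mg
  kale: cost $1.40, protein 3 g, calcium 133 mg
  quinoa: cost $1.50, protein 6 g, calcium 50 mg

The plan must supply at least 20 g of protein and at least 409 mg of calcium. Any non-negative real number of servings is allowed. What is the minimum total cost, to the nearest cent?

Minimising a linear cost over {protein ≥ 20, calcium ≥ 409, servings ≥ 0} — the optimum is at a vertex, using one or two foods.
banana only: max(20/1, 409/7) = 58.43 servings → $17.53.
kale only: max(20/3, 409/133) = 6.667 servings → $9.33.
quinoa only: max(20/6, 409/50) = 8.18 servings → $12.27.
banana + kale with both tight: 12.79 servings and 2.402 servings → $7.20.
banana + quinoa: intersection lies outside the first quadrant.
kale + quinoa with both tight: 2.244 servings and 2.211 servings → $6.46.
So the least-cost plan costs $6.46.

$6.46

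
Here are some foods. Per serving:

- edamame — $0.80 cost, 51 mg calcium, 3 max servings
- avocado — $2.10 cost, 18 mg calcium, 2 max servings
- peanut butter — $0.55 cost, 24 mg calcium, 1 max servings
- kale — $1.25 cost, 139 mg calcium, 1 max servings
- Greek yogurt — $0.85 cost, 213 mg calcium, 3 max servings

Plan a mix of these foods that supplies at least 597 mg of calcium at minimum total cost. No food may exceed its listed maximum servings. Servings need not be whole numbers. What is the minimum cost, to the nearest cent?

Cost per mg of calcium: Greek yogurt $0.0040, kale $0.0090, edamame $0.0157, peanut butter $0.0229, avocado $0.1167.
Take 2.803 servings of Greek yogurt: +597.0 mg calcium for $2.38 (total $2.38, still need 0.0 mg).
Filling from the cheapest source first is optimal under one linear minimum: $2.38.

$2.38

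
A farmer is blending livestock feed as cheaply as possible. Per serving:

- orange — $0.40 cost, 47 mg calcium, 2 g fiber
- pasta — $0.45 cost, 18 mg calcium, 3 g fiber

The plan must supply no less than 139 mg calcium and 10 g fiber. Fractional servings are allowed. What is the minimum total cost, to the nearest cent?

$1.73

The cheapest plan sits at a corner of the feasible region — with two constraints it uses at most two foods.
orange only: max(139/47, 10/2) = 5 servings → $2.00.
pasta only: max(139/18, 10/3) = 7.722 servings → $3.48.
orange + pasta with both tight: 2.257 servings and 1.829 servings → $1.73.
Cheapest feasible corner: $1.73.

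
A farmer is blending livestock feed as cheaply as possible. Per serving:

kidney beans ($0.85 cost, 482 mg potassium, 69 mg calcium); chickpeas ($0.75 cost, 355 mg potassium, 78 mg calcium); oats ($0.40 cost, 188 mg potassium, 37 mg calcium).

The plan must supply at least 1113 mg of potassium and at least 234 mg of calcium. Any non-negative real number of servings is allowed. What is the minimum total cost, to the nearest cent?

$2.30

kidney beans only: max(1113/482, 234/69) = 3.391 servings → $2.88.
chickpeas only: max(1113/355, 234/78) = 3.135 servings → $2.35.
oats only: max(1113/188, 234/37) = 6.324 servings → $2.53.
kidney beans + chickpeas with both tight: 0.2858 servings and 2.747 servings → $2.30.
kidney beans + oats: the both-tight solution has a negative serving — not a feasible corner.
chickpeas + oats with both tight: 1.838 servings and 2.449 servings → $2.36.
So the least-cost plan costs $2.30.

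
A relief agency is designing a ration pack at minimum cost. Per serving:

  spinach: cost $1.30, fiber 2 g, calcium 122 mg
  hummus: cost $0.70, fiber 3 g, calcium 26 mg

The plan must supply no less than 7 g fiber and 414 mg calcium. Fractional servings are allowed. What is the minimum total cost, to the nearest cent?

$4.45

With two linear requirements the optimum uses one or two foods; enumerate the corners.
spinach only: max(7/2, 414/122) = 3.5 servings → $4.55.
hummus only: max(7/3, 414/26) = 15.92 servings → $11.15.
spinach + hummus with both tight: 3.376 servings and 0.0828 servings → $4.45.
The minimum over all feasible corners is $4.45.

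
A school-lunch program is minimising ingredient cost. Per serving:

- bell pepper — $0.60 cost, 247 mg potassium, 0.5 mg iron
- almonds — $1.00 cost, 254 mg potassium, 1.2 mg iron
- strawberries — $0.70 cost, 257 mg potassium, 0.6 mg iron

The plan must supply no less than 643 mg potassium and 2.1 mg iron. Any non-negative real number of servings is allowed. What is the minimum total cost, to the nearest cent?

$2.01

For a min-cost LP with two ≥-constraints, a basic feasible solution has at most two positive variables.
bell pepper only: max(643/247, 2.1/0.5) = 4.2 servings → $2.52.
almonds only: max(643/254, 2.1/1.2) = 2.531 servings → $2.53.
strawberries only: max(643/257, 2.1/0.6) = 3.5 servings → $2.45.
bell pepper + almonds with both tight: 1.406 servings and 1.164 servings → $2.01.
bell pepper + strawberries: the both-tight solution has a negative serving — not a feasible corner.
almonds + strawberries with both tight: 0.9865 servings and 1.527 servings → $2.06.
Cheapest feasible corner: $2.01.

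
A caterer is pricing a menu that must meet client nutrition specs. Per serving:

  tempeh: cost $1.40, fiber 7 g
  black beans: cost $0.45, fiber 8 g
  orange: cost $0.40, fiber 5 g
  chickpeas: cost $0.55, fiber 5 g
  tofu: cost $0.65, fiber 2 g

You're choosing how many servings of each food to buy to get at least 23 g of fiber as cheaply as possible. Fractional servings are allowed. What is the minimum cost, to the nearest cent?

Cost per g of fiber: black beans $0.0563, orange $0.0800, chickpeas $0.1100, tempeh $0.2000, tofu $0.3250.
With no serving limits, use only black beans: 23 g / 8 g = 2.875 servings × $0.45 = $1.29.

$1.29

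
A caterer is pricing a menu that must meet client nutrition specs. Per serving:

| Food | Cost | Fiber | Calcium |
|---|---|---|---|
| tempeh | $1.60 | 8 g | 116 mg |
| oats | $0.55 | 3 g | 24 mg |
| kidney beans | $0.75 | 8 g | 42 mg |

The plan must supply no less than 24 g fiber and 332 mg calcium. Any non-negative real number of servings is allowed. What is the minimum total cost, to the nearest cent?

$4.62

With two linear requirements the optimum uses one or two foods; enumerate the corners.
tempeh only: max(24/8, 332/116) = 3 servings → $4.80.
oats only: max(24/3, 332/24) = 13.83 servings → $7.61.
kidney beans only: max(24/8, 332/42) = 7.905 servings → $5.93.
tempeh + oats with both tight: 2.692 servings and 0.8205 servings → $4.76.
tempeh + kidney beans with both tight: 2.784 servings and 0.2162 servings → $4.62.
oats + kidney beans with both targets exact would need a negative amount; discard.
So the least-cost plan costs $4.62.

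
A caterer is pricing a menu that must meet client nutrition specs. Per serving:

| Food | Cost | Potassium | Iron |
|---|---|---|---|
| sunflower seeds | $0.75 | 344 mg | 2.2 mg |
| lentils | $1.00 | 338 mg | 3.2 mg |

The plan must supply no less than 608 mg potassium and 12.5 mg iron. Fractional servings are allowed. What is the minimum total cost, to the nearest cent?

sunflower seeds only: max(608/344, 12.5/2.2) = 5.682 servings → $4.26.
lentils only: max(608/338, 12.5/3.2) = 3.906 servings → $3.91.
sunflower seeds + lentils: intersection lies outside the first quadrant.
The minimum over all feasible corners is $3.91.

$3.91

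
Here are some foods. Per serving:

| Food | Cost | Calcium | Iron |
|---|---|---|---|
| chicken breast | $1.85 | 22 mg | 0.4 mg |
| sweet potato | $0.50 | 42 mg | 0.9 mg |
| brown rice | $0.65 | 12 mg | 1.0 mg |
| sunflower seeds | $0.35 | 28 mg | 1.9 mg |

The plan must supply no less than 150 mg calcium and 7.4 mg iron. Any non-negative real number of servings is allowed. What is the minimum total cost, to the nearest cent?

An LP optimum is at a vertex; with two nutrient constraints at most two foods are used. Check each candidate.
chicken breast only: max(150/22, 7.4/0.4) = 18.5 servings → $34.23.
sweet potato only: max(150/42, 7.4/0.9) = 8.222 servings → $4.11.
brown rice only: max(150/12, 7.4/1.0) = 12.5 servings → $8.12.
sunflower seeds only: max(150/28, 7.4/1.9) = 5.357 servings → $1.88.
chicken breast + sweet potato: the both-tight solution has a negative serving — not a feasible corner.
chicken breast + brown rice with both tight: 3.558 servings and 5.977 servings → $10.47.
chicken breast + sunflower seeds with both tight: 2.542 servings and 3.359 servings → $5.88.
sweet potato + brown rice with both tight: 1.962 servings and 5.635 servings → $4.64.
sweet potato + sunflower seeds with both tight: 1.425 servings and 3.22 servings → $1.84.
brown rice + sunflower seeds: the both-tight solution has a negative serving — not a feasible corner.
The minimum over all feasible corners is $1.84.

$1.84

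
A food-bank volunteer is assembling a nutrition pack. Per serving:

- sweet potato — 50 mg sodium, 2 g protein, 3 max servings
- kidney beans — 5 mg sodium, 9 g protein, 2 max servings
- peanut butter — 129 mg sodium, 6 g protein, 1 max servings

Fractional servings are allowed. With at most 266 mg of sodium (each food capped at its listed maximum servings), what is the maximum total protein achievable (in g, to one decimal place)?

29.1 g

Protein per mg sodium: kidney beans 1.8, peanut butter 0.04651, sweet potato 0.04.
Take 2 servings of kidney beans: uses 10 mg sodium, +18.0 g protein (running total 18.0 g).
Take 1 serving of peanut butter: uses 129 mg sodium, +6.0 g protein (running total 24.0 g).
Take 2.54 servings of sweet potato: uses 127 mg sodium, +5.1 g protein (running total 29.1 g).
Filling greedily by protein-per-mg sodium is optimal for one linear limit, giving 29.1 g.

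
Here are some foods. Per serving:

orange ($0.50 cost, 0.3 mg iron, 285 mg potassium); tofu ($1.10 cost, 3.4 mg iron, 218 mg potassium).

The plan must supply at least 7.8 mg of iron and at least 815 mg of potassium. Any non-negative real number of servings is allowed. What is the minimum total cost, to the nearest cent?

$3.00

This is a tiny linear program; its minimum lies at a vertex of the feasible set. List the vertices and price them.
orange only: max(7.8/0.3, 815/285) = 26 servings → $13.00.
tofu only: max(7.8/3.4, 815/218) = 3.739 servings → $4.11.
orange + tofu with both tight: 1.185 servings and 2.19 servings → $3.00.
So the least-cost plan costs $3.00.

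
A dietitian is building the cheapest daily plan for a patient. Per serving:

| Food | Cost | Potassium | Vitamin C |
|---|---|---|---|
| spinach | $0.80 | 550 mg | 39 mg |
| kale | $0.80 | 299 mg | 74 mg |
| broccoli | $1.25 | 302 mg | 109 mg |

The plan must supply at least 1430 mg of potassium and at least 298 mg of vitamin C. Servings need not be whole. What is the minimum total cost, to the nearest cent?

$3.44

An LP optimum is at a vertex; with two nutrient constraints at most two foods are used. Check each candidate.
spinach only: max(1430/550, 298/39) = 7.641 servings → $6.11.
kale only: max(1430/299, 298/74) = 4.783 servings → $3.83.
broccoli only: max(1430/302, 298/109) = 4.735 servings → $5.92.
spinach + kale with both tight: 0.5757 servings and 3.724 servings → $3.44.
spinach + broccoli with both tight: 1.367 servings and 2.245 servings → $3.90.
kale + broccoli with both targets exact would need a negative amount; discard.
Cheapest feasible corner: $3.44.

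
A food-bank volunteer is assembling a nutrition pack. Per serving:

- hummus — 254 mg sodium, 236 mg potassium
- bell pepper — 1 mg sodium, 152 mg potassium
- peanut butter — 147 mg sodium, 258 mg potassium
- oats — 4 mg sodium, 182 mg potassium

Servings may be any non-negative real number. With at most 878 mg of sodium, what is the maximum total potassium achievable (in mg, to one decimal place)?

133456.0 mg

Potassium per mg sodium: bell pepper 152, oats 45.5, peanut butter 1.755, hummus 0.9291.
With no serving limits, spend the whole sodium allowance on bell pepper: 878 mg / 1 mg × 152 mg = 133456.0 mg.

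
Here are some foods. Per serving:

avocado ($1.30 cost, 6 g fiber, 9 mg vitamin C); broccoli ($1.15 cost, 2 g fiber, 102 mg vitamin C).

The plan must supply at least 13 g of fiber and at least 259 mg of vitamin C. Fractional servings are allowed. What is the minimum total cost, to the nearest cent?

avocado only: max(13/6, 259/9) = 28.78 servings → $37.41.
broccoli only: max(13/2, 259/102) = 6.5 servings → $7.47.
avocado + broccoli with both tight: 1.36 servings and 2.419 servings → $4.55.
So the least-cost plan costs $4.55.

$4.55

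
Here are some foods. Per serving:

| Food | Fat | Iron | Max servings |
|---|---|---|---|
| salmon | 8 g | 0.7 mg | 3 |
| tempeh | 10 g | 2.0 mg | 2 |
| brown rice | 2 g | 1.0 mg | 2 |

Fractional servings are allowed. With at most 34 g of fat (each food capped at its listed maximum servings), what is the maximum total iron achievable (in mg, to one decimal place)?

Iron per g fat: brown rice 0.5, tempeh 0.2, salmon 0.0875.
Take 2 servings of brown rice: uses 4 g fat, +2.0 mg iron (running total 2.0 mg).
Take 2 servings of tempeh: uses 20 g fat, +4.0 mg iron (running total 6.0 mg).
Take 1.25 servings of salmon: uses 10 g fat, +0.9 mg iron (running total 6.9 mg).
Filling greedily by iron-per-g fat is optimal for one linear limit, giving 6.9 mg.

6.9 mg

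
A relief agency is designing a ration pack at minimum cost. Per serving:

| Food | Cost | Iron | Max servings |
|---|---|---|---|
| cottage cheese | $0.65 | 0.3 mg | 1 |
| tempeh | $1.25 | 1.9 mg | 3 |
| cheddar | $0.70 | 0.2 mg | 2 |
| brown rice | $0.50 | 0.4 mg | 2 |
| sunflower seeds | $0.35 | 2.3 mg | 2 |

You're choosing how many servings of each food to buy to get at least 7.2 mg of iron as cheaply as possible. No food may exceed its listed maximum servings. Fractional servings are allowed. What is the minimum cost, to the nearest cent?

Cost per mg of iron: sunflower seeds $0.1522, tempeh $0.6579, brown rice $1.2500, cottage cheese $2.1667, cheddar $3.5000.
Take 2 servings of sunflower seeds: +4.6 mg iron for $0.70 (total $0.70, still need 2.6 mg).
Take 1.368 servings of tempeh: +2.6 mg iron for $1.71 (total $2.41, still need 0.0 mg).
Filling from the cheapest source first is optimal under one linear minimum: $2.41.

$2.41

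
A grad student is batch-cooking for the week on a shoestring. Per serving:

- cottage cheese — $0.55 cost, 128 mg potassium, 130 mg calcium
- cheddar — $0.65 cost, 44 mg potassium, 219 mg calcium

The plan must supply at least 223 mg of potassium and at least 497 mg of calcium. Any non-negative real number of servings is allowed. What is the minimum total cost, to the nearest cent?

$1.67

At the optimum either one food covers both requirements or two foods hit both targets exactly; no other combination can be cheaper.
cottage cheese only: max(223/128, 497/130) = 3.823 servings → $2.10.
cheddar only: max(223/44, 497/219) = 5.068 servings → $3.29.
cottage cheese + cheddar with both tight: 1.209 servings and 1.552 servings → $1.67.
So the least-cost plan costs $1.67.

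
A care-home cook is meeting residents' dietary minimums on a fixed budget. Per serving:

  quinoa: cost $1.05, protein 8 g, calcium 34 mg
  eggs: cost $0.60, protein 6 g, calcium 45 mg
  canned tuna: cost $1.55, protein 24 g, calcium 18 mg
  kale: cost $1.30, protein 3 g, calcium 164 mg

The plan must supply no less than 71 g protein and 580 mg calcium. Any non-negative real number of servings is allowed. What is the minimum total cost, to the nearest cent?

Two binding constraints pin down two serving amounts, so the optimal mix uses at most two foods. The candidates are each food alone (scaled to the tighter of protein/calcium) and each pair with both constraints tight.
quinoa only: max(71/8, 580/34) = 17.06 servings → $17.91.
eggs only: max(71/6, 580/45) = 12.89 servings → $7.73.
canned tuna only: max(71/24, 580/18) = 32.22 servings → $49.94.
kale only: max(71/3, 580/164) = 23.67 servings → $30.77.
quinoa + eggs: intersection lies outside the first quadrant.
quinoa + canned tuna: intersection lies outside the first quadrant.
quinoa + kale with both tight: 8.185 servings and 1.84 servings → $10.99.
eggs + canned tuna: the both-tight solution has a negative serving — not a feasible corner.
eggs + kale with both tight: 11.67 servings and 0.3357 servings → $7.44.
canned tuna + kale with both tight: 2.551 servings and 3.257 servings → $8.19.
Cheapest feasible corner: $7.44.

$7.44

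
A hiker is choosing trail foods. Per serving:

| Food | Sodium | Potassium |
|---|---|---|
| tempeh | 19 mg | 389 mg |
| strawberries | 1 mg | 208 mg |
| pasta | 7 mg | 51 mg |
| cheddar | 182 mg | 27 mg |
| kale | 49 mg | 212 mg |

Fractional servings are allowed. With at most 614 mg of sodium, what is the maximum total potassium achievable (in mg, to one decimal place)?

Potassium per mg sodium: strawberries 208, tempeh 20.47, pasta 7.286, kale 4.327, cheddar 0.1484.
With no serving limits, spend the whole sodium allowance on strawberries: 614 mg / 1 mg × 208 mg = 127712.0 mg.

127712.0 mg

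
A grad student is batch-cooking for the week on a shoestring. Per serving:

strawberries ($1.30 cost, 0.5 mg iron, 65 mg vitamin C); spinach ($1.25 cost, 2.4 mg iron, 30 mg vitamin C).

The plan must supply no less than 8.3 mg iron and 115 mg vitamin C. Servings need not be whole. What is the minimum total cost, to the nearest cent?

$4.52

For a min-cost LP with two ≥-constraints, a basic feasible solution has at most two positive variables.
strawberries only: max(8.3/0.5, 115/65) = 16.6 servings → $21.58.
spinach only: max(8.3/2.4, 115/30) = 3.833 servings → $4.79.
strawberries + spinach with both tight: 0.1915 servings and 3.418 servings → $4.52.
Cheapest feasible corner: $4.52.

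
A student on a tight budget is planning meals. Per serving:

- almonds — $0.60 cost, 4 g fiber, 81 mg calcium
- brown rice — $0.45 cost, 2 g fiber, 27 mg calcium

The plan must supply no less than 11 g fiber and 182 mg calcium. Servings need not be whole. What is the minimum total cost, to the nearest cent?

almonds only: max(11/4, 182/81) = 2.75 servings → $1.65.
brown rice only: max(11/2, 182/27) = 6.741 servings → $3.03.
almonds + brown rice with both tight: 1.241 servings and 3.019 servings → $2.10.
So the least-cost plan costs $1.65.

$1.65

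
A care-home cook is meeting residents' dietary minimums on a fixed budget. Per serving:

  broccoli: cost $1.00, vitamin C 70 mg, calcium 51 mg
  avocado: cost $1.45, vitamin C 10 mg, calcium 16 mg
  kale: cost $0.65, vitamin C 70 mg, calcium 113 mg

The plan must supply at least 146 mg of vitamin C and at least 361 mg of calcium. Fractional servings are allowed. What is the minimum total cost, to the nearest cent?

For a min-cost LP with two ≥-constraints, a basic feasible solution has at most two positive variables.
broccoli only: max(146/70, 361/51) = 7.078 servings → $7.08.
avocado only: max(146/10, 361/16) = 22.56 servings → $32.72.
kale only: max(146/70, 361/113) = 3.195 servings → $2.08.
broccoli + avocado: the both-tight solution has a negative serving — not a feasible corner.
broccoli + kale: the both-tight solution has a negative serving — not a feasible corner.
avocado + kale: intersection lies outside the first quadrant.
Cheapest feasible corner: $2.08.

$2.08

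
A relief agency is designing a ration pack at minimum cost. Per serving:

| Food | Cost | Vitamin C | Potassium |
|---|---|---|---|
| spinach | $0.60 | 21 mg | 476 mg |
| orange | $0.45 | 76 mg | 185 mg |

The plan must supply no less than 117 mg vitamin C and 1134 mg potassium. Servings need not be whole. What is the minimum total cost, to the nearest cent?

Two binding constraints pin down two serving amounts, so the optimal mix uses at most two foods. The candidates are each food alone (scaled to the tighter of vitamin C/potassium) and each pair with both constraints tight.
spinach only: max(117/21, 1134/476) = 5.571 servings → $3.34.
orange only: max(117/76, 1134/185) = 6.13 servings → $2.76.
spinach + orange with both tight: 1.999 servings and 0.9872 servings → $1.64.
So the least-cost plan costs $1.64.

$1.64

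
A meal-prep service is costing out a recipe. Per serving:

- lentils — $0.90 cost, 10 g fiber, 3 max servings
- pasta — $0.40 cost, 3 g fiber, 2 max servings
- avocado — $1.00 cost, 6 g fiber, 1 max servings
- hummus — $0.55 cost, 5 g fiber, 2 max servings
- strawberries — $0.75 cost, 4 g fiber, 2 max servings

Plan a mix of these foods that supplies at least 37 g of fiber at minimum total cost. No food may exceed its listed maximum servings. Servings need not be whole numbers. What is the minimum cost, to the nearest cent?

Cost per g of fiber: lentils $0.0900, hummus $0.1100, pasta $0.1333, avocado $0.1667, strawberries $0.1875.
Take 3 servings of lentils: +30.0 g fiber for $2.70 (total $2.70, still need 7.0 g).
Take 1.4 servings of hummus: +7.0 g fiber for $0.77 (total $3.47, still need 0.0 g).
Filling from the cheapest source first is optimal under one linear minimum: $3.47.

$3.47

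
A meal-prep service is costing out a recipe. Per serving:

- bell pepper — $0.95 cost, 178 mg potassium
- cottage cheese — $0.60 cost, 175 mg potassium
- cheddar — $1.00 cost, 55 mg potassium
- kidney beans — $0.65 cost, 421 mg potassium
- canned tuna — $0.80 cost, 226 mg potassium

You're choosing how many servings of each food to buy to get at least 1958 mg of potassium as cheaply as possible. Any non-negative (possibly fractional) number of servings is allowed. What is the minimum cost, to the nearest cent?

Cost per mg of potassium: kidney beans $0.0015, cottage cheese $0.0034, canned tuna $0.0035, bell pepper $0.0053, cheddar $0.0182.
With no serving limits, use only kidney beans: 1958 mg / 421 mg = 4.651 servings × $0.65 = $3.02.

$3.02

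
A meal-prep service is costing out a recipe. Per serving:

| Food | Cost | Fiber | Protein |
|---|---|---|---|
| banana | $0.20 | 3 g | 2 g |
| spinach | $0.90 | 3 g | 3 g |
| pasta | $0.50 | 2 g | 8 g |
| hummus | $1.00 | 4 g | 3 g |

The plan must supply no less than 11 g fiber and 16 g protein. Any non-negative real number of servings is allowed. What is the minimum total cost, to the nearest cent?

This is a tiny linear program; its minimum lies at a vertex of the feasible set. List the vertices and price them.
banana only: max(11/3, 16/2) = 8 servings → $1.60.
spinach only: max(11/3, 16/3) = 5.333 servings → $4.80.
pasta only: max(11/2, 16/8) = 5.5 servings → $2.75.
hummus only: max(11/4, 16/3) = 5.333 servings → $5.33.
banana + spinach with both targets exact would need a negative amount; discard.
banana + pasta with both tight: 2.8 servings and 1.3 servings → $1.21.
banana + hummus with both targets exact would need a negative amount; discard.
spinach + pasta with both tight: 3.111 servings and 0.8333 servings → $3.22.
spinach + hummus with both targets exact would need a negative amount; discard.
pasta + hummus with both tight: 1.192 servings and 2.154 servings → $2.75.
Cheapest feasible corner: $1.21.

$1.21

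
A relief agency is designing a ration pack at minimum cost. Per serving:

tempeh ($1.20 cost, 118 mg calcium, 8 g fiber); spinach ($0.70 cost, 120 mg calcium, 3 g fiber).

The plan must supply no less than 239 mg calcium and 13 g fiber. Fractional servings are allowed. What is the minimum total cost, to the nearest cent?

Two binding constraints pin down two serving amounts, so the optimal mix uses at most two foods. The candidates are each food alone (scaled to the tighter of calcium/fiber) and each pair with both constraints tight.
tempeh only: max(239/118, 13/8) = 2.025 servings → $2.43.
spinach only: max(239/120, 13/3) = 4.333 servings → $3.03.
tempeh + spinach with both tight: 1.391 servings and 0.6238 servings → $2.11.
So the least-cost plan costs $2.11.

$2.11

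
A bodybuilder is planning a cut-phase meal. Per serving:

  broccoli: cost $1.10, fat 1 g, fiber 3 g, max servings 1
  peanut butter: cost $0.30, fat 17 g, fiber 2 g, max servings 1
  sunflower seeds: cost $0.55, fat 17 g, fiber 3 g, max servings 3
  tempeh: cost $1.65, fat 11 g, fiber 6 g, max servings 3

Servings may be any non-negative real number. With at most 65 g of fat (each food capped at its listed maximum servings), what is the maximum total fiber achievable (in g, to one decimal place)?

26.5 g

Fiber per g fat: broccoli 3, tempeh 0.5455, sunflower seeds 0.1765, peanut butter 0.1176.
Take 1 serving of broccoli: uses 1 g fat, +3.0 g fiber (running total 3.0 g).
Take 3 servings of tempeh: uses 33 g fat, +18.0 g fiber (running total 21.0 g).
Take 1.824 servings of sunflower seeds: uses 31 g fat, +5.5 g fiber (running total 26.5 g).
Greedy by best ratio exhausts the fat allowance optimally: 26.5 g.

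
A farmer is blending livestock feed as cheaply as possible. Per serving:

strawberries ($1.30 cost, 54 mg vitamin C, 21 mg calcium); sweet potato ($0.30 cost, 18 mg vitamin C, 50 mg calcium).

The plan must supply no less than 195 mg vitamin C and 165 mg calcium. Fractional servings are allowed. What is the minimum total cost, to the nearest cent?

$3.25

Minimising a linear cost over {vitamin C ≥ 195, calcium ≥ 165, servings ≥ 0} — the optimum is at a vertex, using one or two foods.
strawberries only: max(195/54, 165/21) = 7.857 servings → $10.21.
sweet potato only: max(195/18, 165/50) = 10.83 servings → $3.25.
strawberries + sweet potato with both tight: 2.92 servings and 2.074 servings → $4.42.
The minimum over all feasible corners is $3.25.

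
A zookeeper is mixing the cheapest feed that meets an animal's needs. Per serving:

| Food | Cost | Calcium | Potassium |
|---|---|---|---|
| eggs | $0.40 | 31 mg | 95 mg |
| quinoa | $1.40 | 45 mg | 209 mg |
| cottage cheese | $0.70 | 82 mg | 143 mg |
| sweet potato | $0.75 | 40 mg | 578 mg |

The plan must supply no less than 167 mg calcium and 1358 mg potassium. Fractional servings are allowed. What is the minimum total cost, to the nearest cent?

For a min-cost LP with two ≥-constraints, a basic feasible solution has at most two positive variables.
eggs only: max(167/31, 1358/95) = 14.29 servings → $5.72.
quinoa only: max(167/45, 1358/209) = 6.498 servings → $9.10.
cottage cheese only: max(167/82, 1358/143) = 9.497 servings → $6.65.
sweet potato only: max(167/40, 1358/578) = 4.175 servings → $3.13.
eggs + quinoa with both targets exact would need a negative amount; discard.
eggs + cottage cheese with both targets exact would need a negative amount; discard.
eggs + sweet potato with both tight: 2.99 servings and 1.858 servings → $2.59.
quinoa + cottage cheese: the both-tight solution has a negative serving — not a feasible corner.
quinoa + sweet potato with both tight: 2.391 servings and 1.485 servings → $4.46.
cottage cheese + sweet potato with both tight: 1.013 servings and 2.099 servings → $2.28.
The minimum over all feasible corners is $2.28.

$2.28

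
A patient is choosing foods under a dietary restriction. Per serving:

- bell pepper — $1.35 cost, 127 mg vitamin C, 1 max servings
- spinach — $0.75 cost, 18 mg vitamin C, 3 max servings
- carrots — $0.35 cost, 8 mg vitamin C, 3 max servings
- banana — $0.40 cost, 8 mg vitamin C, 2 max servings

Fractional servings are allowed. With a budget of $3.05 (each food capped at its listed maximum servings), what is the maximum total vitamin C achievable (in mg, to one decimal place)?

167.8 mg

Vitamin C per dollar: bell pepper 94.07, spinach 24, carrots 22.86, banana 20.
Take 1 serving of bell pepper: spends $1.35, +127.0 mg vitamin C (running total 127.0 mg).
Take 2.267 servings of spinach: spends $1.70, +40.8 mg vitamin C (running total 167.8 mg).
Filling greedily by vitamin C-per-dollar is optimal for one linear limit, giving 167.8 mg.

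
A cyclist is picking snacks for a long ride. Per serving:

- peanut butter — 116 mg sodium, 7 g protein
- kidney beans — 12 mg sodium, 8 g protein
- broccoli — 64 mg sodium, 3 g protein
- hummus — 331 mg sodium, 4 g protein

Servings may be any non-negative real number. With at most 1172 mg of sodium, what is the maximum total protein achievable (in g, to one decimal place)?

781.3 g

Protein per mg sodium: kidney beans 0.6667, peanut butter 0.06034, broccoli 0.04688, hummus 0.01208.
With no serving limits, spend the whole sodium allowance on kidney beans: 1172 mg / 12 mg × 8 g = 781.3 g.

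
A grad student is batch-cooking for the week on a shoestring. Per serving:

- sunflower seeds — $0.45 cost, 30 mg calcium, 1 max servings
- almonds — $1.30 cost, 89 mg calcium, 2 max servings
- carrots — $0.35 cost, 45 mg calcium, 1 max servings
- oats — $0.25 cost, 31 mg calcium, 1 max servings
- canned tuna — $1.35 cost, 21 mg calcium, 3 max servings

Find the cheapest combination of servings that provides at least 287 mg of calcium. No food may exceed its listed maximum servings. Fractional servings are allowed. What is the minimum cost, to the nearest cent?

Cost per mg of calcium: carrots $0.0078, oats $0.0081, almonds $0.0146, sunflower seeds $0.0150, canned tuna $0.0643.
Take 1 serving of carrots: +45.0 mg calcium for $0.35 (total $0.35, still need 242.0 mg).
Take 1 serving of oats: +31.0 mg calcium for $0.25 (total $0.60, still need 211.0 mg).
Take 2 servings of almonds: +178.0 mg calcium for $2.60 (total $3.20, still need 33.0 mg).
Take 1 serving of sunflower seeds: +30.0 mg calcium for $0.45 (total $3.65, still need 3.0 mg).
Take 0.1429 servings of canned tuna: +3.0 mg calcium for $0.19 (total $3.84, still need 0.0 mg).
Greedy by cheapest-per-mg is optimal for a single linear constraint, so the minimum cost is $3.84.

$3.84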